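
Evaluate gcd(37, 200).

1

gcd(200, 37):
  200 = 5*37 + 15
  37 = 2*15 + 7
  15 = 2*7 + 1
  7 = 7*1
so gcd(200, 37) = 1.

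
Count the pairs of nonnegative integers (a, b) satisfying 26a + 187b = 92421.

19

gcd(187, 26) = 1  (187 = 7*26 + 5, 26 = 5*5 + 1, 5 = 5*1).
Back-substituting, 26*(36) + 187*(-5) = 1.
Scale by 92421: one solution is (3327156, -462105). Reduce a mod 187: (52, 487).
General: a = 52 + 187t, b = 487 - 26t.
a ≥ 0 ⇒ t ≥ 0; b ≥ 0 ⇒ t ≤ 18. So t ∈ [0, 18]: 19 solutions.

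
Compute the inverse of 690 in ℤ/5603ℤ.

1080

gcd(5603, 690):
  5603 = 8·690 + 83
  690 = 8·83 + 26
  83 = 3·26 + 5
  26 = 5·5 + 1
  5 = 5·1
so gcd(5603, 690) = 1.
Back-substitute for Bézout coefficients:
  1 = 26 - 5·5
  ... = 690·(1080) + 5603·(-133)
So 690·1080 ≡ 1 (mod 5603), and 1080 mod 5603 = 1080.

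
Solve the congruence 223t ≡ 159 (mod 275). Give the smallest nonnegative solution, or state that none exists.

gcd(275, 223) = 1.
1 divides 159, so solutions exist.
By Bézout, 223·(37) + 275·(-30) = 1.
So 223·(37) ≡ 1 (mod 275); multiply by 159: t ≡ 5883 (mod 275).
Smallest nonnegative: t = 5883 mod 275 = 108.

108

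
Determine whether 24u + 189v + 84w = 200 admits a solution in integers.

gcd(189, 24):
  189 = 7*24 + 21
  24 = 1*21 + 3
  21 = 7*3
so gcd(189, 24) = 3.
gcd(3, 84) = 3.
3 does not divide 200 (remainder 2), so no integer solutions.

no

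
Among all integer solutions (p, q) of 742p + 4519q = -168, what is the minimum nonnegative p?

gcd(4519, 742):
  4519 = 6*742 + 67
  742 = 11*67 + 5
  67 = 13*5 + 2
  5 = 2*2 + 1
  2 = 2*1
so gcd(4519, 742) = 1.
1 divides -168, so solutions exist.
Back-substitute for Bézout coefficients:
  1 = 5 - 2*2
  ... = 742*(1821) + 4519*(-299)
Scale by -168/1 = -168: (p₀, q₀) = (-305928, 50232).
General solution: p = -305928 + 4519t, q = 50232 - 742t for integer t.
p ≥ 0: smallest is -305928 mod 4519 = 1364 (at t = 68), with q = -224.

1364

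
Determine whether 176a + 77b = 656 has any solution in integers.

gcd(176, 77) = 11  (176 = 2×77 + 22, 77 = 3×22 + 11, 22 = 2×11).
11 does not divide 656 (remainder 7), so no integer solutions.

no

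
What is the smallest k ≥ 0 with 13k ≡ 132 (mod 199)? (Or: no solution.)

gcd(199, 13):
  199 = 15·13 + 4
  13 = 3·4 + 1
  4 = 4·1
so gcd(199, 13) = 1.
1 divides 132, so solutions exist.
Back-substitute for Bézout coefficients:
  1 = 13 - 3·4
  ... = 13·(46) + 199·(-3)
So 13·(46) ≡ 1 (mod 199); multiply by 132: k ≡ 6072 (mod 199).
Smallest nonnegative: k = 6072 mod 199 = 102.

102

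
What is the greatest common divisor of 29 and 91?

gcd(91, 29):
  91 = 3×29 + 4
  29 = 7×4 + 1
  4 = 4×1
so gcd(91, 29) = 1.

1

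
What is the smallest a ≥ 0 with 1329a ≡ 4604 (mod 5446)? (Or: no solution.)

gcd(5446, 1329) = 1.
1 divides 4604, so solutions exist.
By Bézout, 1329×(377) + 5446×(-92) = 1.
So 1329×(377) ≡ 1 (mod 5446); multiply by 4604: a ≡ 1735708 (mod 5446).
Smallest nonnegative: a = 1735708 mod 5446 = 3880.

3880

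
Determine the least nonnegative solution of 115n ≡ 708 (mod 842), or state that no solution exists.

526

gcd(842, 115):
  842 = 7*115 + 37
  115 = 3*37 + 4
  37 = 9*4 + 1
  4 = 4*1
so gcd(842, 115) = 1.
1 divides 708, so solutions exist.
Back-substitute for Bézout coefficients:
  1 = 37 - 9*4
  ... = 115*(-205) + 842*(28)
So 115*(-205) ≡ 1 (mod 842); multiply by 708: n ≡ -145140 (mod 842).
Smallest nonnegative: n = -145140 mod 842 = 526.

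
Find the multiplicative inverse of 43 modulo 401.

28

gcd(401, 43):
  401 = 9×43 + 14
  43 = 3×14 + 1
  14 = 14×1
so gcd(401, 43) = 1.
Back-substitute for Bézout coefficients:
  1 = 43 - 3×14
  ... = 43×(28) + 401×(-3)
So 43×28 ≡ 1 (mod 401), and 28 mod 401 = 28.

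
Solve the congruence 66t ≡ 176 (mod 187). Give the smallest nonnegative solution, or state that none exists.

gcd(187, 66):
  187 = 2×66 + 55
  66 = 1×55 + 11
  55 = 5×11
so gcd(187, 66) = 11.
11 divides 176, so solutions exist.
Back-substitute for Bézout coefficients:
  11 = 66 - 1×55
  ... = 66×(3) + 187×(-1)
So 66×(3) ≡ 11 (mod 187); multiply by 16: t ≡ 48 (mod 17).
Smallest nonnegative: t = 48 mod 17 = 14.

14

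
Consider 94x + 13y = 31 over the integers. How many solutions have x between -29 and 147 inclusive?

gcd(94, 13) = 1.
By Bézout, 94×(-4) + 13×(29) = 1.
Particular solution: (6, -41).
General solution: x = 6 + 13t, y = -41 - 94t for integer t.
-29 ≤ 6 + 13t ≤ 147 gives t ∈ [-2, 10], which is 13 values.

13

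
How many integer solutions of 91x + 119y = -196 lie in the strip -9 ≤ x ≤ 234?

gcd(119, 91) = 7  (119 = 1×91 + 28, 91 = 3×28 + 7, 28 = 4×7).
Back-substituting, 91×(4) + 119×(-3) = 7.
Scale by -28: particular solution (-112, 84); reduce x mod 17: (7, -7).
General solution: x = 7 + 17t, y = -7 - 13t for integer t.
-9 ≤ 7 + 17t ≤ 234 gives t ∈ [0, 13], which is 14 values.

14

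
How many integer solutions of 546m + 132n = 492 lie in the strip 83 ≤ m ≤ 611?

gcd(546, 132) = 6  (546 = 4·132 + 18, 132 = 7·18 + 6, 18 = 3·6).
Back-substituting, 546·(-7) + 132·(29) = 6.
Scale by 82: particular solution (-574, 2378); reduce m mod 22: (20, -79).
General solution: m = 20 + 22t, n = -79 - 91t for integer t.
83 ≤ 20 + 22t ≤ 611 gives t ∈ [3, 26], which is 24 values.

24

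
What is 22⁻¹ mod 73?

gcd(73, 22) = 1.
By Bézout, 22·(10) + 73·(-3) = 1.
So 22·10 ≡ 1 (mod 73), and 10 mod 73 = 10.

10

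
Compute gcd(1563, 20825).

1

gcd(20825, 1563):
  20825 = 13×1563 + 506
  1563 = 3×506 + 45
  506 = 11×45 + 11
  45 = 4×11 + 1
  11 = 11×1
so gcd(20825, 1563) = 1.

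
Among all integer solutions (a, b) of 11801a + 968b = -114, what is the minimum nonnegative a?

486

gcd(11801, 968) = 1.
1 divides -114, so solutions exist.
By Bézout, 11801·(225) + 968·(-2743) = 1.
Scale by -114/1 = -114: (a₀, b₀) = (-25650, 312702).
General solution: a = -25650 + 968t, b = 312702 - 11801t for integer t.
a ≥ 0: smallest is -25650 mod 968 = 486 (at t = 27), with b = -5925.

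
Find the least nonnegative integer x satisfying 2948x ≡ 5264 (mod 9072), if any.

gcd(9072, 2948) = 4.
4 divides 5264, so solutions exist.
By Bézout, 2948*(557) + 9072*(-181) = 4.
So 2948*(557) ≡ 4 (mod 9072); multiply by 1316: x ≡ 733012 (mod 2268).
Smallest nonnegative: x = 733012 mod 2268 = 448.

448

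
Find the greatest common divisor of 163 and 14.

1

gcd(163, 14):
  163 = 11*14 + 9
  14 = 1*9 + 5
  9 = 1*5 + 4
  5 = 1*4 + 1
  4 = 4*1
so gcd(163, 14) = 1.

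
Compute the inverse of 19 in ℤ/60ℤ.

19

gcd(60, 19) = 1.
By Bézout, 19×(19) + 60×(-6) = 1.
So 19×19 ≡ 1 (mod 60), and 19 mod 60 = 19.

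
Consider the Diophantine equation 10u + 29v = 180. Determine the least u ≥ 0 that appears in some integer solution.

gcd(29, 10) = 1  (29 = 2×10 + 9, 10 = 1×9 + 1, 9 = 9×1).
1 divides 180, so solutions exist.
Back-substituting, 10×(3) + 29×(-1) = 1.
Scale by 180/1 = 180: (u₀, v₀) = (540, -180).
General solution: u = 540 + 29t, v = -180 - 10t for integer t.
u ≥ 0: smallest is 540 mod 29 = 18 (at t = -18), with v = 0.

18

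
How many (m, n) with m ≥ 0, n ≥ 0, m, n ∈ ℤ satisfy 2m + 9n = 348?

gcd(9, 2) = 1  (9 = 4×2 + 1, 2 = 2×1).
Back-substituting, 2×(-4) + 9×(1) = 1.
Scale by 348: one solution is (-1392, 348). Reduce m mod 9: (3, 38).
General: m = 3 + 9t, n = 38 - 2t.
m ≥ 0 ⇒ t ≥ 0; n ≥ 0 ⇒ t ≤ 19. So t ∈ [0, 19]: 20 solutions.

20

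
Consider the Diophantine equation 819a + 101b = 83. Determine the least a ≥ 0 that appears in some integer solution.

gcd(819, 101) = 1  (819 = 8*101 + 11, 101 = 9*11 + 2, 11 = 5*2 + 1, 2 = 2*1).
1 divides 83, so solutions exist.
Back-substituting, 819*(46) + 101*(-373) = 1.
Scale by 83/1 = 83: (a₀, b₀) = (3818, -30959).
General solution: a = 3818 + 101t, b = -30959 - 819t for integer t.
a ≥ 0: smallest is 3818 mod 101 = 81 (at t = -37), with b = -656.

81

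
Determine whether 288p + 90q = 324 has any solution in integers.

gcd(288, 90):
  288 = 3×90 + 18
  90 = 5×18
so gcd(288, 90) = 18.
18 divides 324, so integer solutions exist.

yes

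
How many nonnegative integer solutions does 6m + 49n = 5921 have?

20

gcd(49, 6) = 1  (49 = 8×6 + 1, 6 = 6×1).
Back-substituting, 6×(-8) + 49×(1) = 1.
Scale by 5921: one solution is (-47368, 5921). Reduce m mod 49: (15, 119).
General: m = 15 + 49t, n = 119 - 6t.
m ≥ 0 ⇒ t ≥ 0; n ≥ 0 ⇒ t ≤ 19. So t ∈ [0, 19]: 20 solutions.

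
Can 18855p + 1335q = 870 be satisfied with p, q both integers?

gcd(18855, 1335) = 15  (18855 = 14×1335 + 165, 1335 = 8×165 + 15, 165 = 11×15).
15 divides 870, so integer solutions exist.

yes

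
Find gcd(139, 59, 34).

1

gcd(139, 59) = 1.
gcd(1, 34) = 1.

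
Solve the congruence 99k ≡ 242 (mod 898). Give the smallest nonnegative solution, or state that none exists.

202

gcd(898, 99) = 1.
1 divides 242, so solutions exist.
By Bézout, 99·(127) + 898·(-14) = 1.
So 99·(127) ≡ 1 (mod 898); multiply by 242: k ≡ 30734 (mod 898).
Smallest nonnegative: k = 30734 mod 898 = 202.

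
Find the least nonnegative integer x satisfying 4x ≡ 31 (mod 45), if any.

19

gcd(45, 4) = 1  (45 = 11×4 + 1, 4 = 4×1).
1 divides 31, so solutions exist.
Back-substituting, 4×(-11) + 45×(1) = 1.
So 4×(-11) ≡ 1 (mod 45); multiply by 31: x ≡ -341 (mod 45).
Smallest nonnegative: x = -341 mod 45 = 19.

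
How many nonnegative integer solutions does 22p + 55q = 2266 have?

gcd(55, 22):
  55 = 2·22 + 11
  22 = 2·11
so gcd(55, 22) = 11.
Back-substitute for Bézout coefficients:
  11 = 55 - 2·22
  ... = 22·(-2) + 55·(1)
Scale by 206: one solution is (-412, 206). Reduce p mod 5: (3, 40).
General: p = 3 + 5t, q = 40 - 2t.
p ≥ 0 ⇒ t ≥ 0; q ≥ 0 ⇒ t ≤ 20. So t ∈ [0, 20]: 21 solutions.

21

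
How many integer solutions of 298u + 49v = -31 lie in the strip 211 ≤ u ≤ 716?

gcd(298, 49) = 1.
By Bézout, 298*(-12) + 49*(73) = 1.
Particular solution: (29, -177).
General solution: u = 29 + 49t, v = -177 - 298t for integer t.
211 ≤ 29 + 49t ≤ 716 gives t ∈ [4, 14], which is 11 values.

11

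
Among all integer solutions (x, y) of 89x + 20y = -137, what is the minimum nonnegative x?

7

gcd(89, 20) = 1  (89 = 4*20 + 9, 20 = 2*9 + 2, 9 = 4*2 + 1, 2 = 2*1).
1 divides -137, so solutions exist.
Back-substituting, 89*(9) + 20*(-40) = 1.
Scale by -137/1 = -137: (x₀, y₀) = (-1233, 5480).
General solution: x = -1233 + 20t, y = 5480 - 89t for integer t.
x ≥ 0: smallest is -1233 mod 20 = 7 (at t = 62), with y = -38.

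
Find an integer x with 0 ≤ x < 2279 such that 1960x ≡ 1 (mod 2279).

gcd(2279, 1960) = 1.
By Bézout, 1960*(-743) + 2279*(639) = 1.
So 1960*-743 ≡ 1 (mod 2279), and -743 mod 2279 = 1536.

1536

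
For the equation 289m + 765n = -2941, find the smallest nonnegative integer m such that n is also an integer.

gcd(765, 289) = 17  (765 = 2×289 + 187, 289 = 1×187 + 102, 187 = 1×102 + 85, 102 = 1×85 + 17, 85 = 5×17).
17 divides -2941, so solutions exist.
Back-substituting, 289×(8) + 765×(-3) = 17.
Scale by -2941/17 = -173: (m₀, n₀) = (-1384, 519).
General solution: m = -1384 + 45t, n = 519 - 17t for integer t.
m ≥ 0: smallest is -1384 mod 45 = 11 (at t = 31), with n = -8.

11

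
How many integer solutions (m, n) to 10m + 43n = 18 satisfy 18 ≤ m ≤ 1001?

23

gcd(43, 10) = 1  (43 = 4×10 + 3, 10 = 3×3 + 1, 3 = 3×1).
Back-substituting, 10×(13) + 43×(-3) = 1.
Scale by 18: particular solution (234, -54); reduce m mod 43: (19, -4).
General solution: m = 19 + 43t, n = -4 - 10t for integer t.
18 ≤ 19 + 43t ≤ 1001 gives t ∈ [0, 22], which is 23 values.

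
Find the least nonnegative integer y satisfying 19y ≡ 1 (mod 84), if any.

31

gcd(84, 19) = 1.
1 divides 1, so solutions exist.
By Bézout, 19·(31) + 84·(-7) = 1.
So 19·(31) ≡ 1 (mod 84); multiply by 1: y ≡ 31 (mod 84).
Smallest nonnegative: y = 31 mod 84 = 31.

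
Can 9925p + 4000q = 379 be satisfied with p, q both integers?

no

gcd(9925, 4000) = 25  (9925 = 2×4000 + 1925, 4000 = 2×1925 + 150, 1925 = 12×150 + 125, 150 = 1×125 + 25, 125 = 5×25).
25 does not divide 379 (remainder 4), so no integer solutions.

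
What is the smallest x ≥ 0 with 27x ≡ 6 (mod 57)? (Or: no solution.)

15

gcd(57, 27) = 3.
3 divides 6, so solutions exist.
By Bézout, 27·(-2) + 57·(1) = 3.
So 27·(-2) ≡ 3 (mod 57); multiply by 2: x ≡ -4 (mod 19).
Smallest nonnegative: x = -4 mod 19 = 15.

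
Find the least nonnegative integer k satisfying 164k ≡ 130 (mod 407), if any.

244

gcd(407, 164) = 1.
1 divides 130, so solutions exist.
By Bézout, 164*(-67) + 407*(27) = 1.
So 164*(-67) ≡ 1 (mod 407); multiply by 130: k ≡ -8710 (mod 407).
Smallest nonnegative: k = -8710 mod 407 = 244.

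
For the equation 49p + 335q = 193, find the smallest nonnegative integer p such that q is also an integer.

gcd(335, 49):
  335 = 6·49 + 41
  49 = 1·41 + 8
  41 = 5·8 + 1
  8 = 8·1
so gcd(335, 49) = 1.
1 divides 193, so solutions exist.
Back-substitute for Bézout coefficients:
  1 = 41 - 5·8
  ... = 49·(-41) + 335·(6)
Scale by 193/1 = 193: (p₀, q₀) = (-7913, 1158).
General solution: p = -7913 + 335t, q = 1158 - 49t for integer t.
p ≥ 0: smallest is -7913 mod 335 = 127 (at t = 24), with q = -18.

127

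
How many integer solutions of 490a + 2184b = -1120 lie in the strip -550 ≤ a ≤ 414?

6

gcd(2184, 490) = 14  (2184 = 4*490 + 224, 490 = 2*224 + 42, 224 = 5*42 + 14, 42 = 3*14).
Back-substituting, 490*(-49) + 2184*(11) = 14.
Scale by -80: particular solution (3920, -880); reduce a mod 156: (20, -5).
General solution: a = 20 + 156t, b = -5 - 35t for integer t.
-550 ≤ 20 + 156t ≤ 414 gives t ∈ [-3, 2], which is 6 values.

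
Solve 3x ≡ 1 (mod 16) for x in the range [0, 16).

gcd(16, 3):
  16 = 5*3 + 1
  3 = 3*1
so gcd(16, 3) = 1.
Back-substitute for Bézout coefficients:
  1 = 16 - 5*3
  ... = 3*(-5) + 16*(1)
So 3*-5 ≡ 1 (mod 16), and -5 mod 16 = 11.

11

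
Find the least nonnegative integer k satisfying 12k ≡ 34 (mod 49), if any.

11

gcd(49, 12) = 1.
1 divides 34, so solutions exist.
By Bézout, 12*(-4) + 49*(1) = 1.
So 12*(-4) ≡ 1 (mod 49); multiply by 34: k ≡ -136 (mod 49).
Smallest nonnegative: k = -136 mod 49 = 11.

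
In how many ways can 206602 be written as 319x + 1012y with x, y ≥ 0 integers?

7

gcd(1012, 319) = 11.
By Bézout, 319·(-19) + 1012·(6) = 11.
One solution: (10, 201).
General: x = 10 + 92t, y = 201 - 29t.
x ≥ 0 ⇒ t ≥ 0; y ≥ 0 ⇒ t ≤ 6. So t ∈ [0, 6]: 7 solutions.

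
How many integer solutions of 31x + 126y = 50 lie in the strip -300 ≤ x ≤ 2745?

24

gcd(126, 31) = 1  (126 = 4*31 + 2, 31 = 15*2 + 1, 2 = 2*1).
Back-substituting, 31*(61) + 126*(-15) = 1.
Scale by 50: particular solution (3050, -750); reduce x mod 126: (26, -6).
General solution: x = 26 + 126t, y = -6 - 31t for integer t.
-300 ≤ 26 + 126t ≤ 2745 gives t ∈ [-2, 21], which is 24 values.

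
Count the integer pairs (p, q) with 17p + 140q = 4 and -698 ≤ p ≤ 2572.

gcd(140, 17) = 1.
By Bézout, 17*(33) + 140*(-4) = 1.
Particular solution: (132, -16).
General solution: p = 132 + 140t, q = -16 - 17t for integer t.
-698 ≤ 132 + 140t ≤ 2572 gives t ∈ [-5, 17], which is 23 values.

23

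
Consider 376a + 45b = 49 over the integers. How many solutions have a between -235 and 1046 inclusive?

gcd(376, 45) = 1  (376 = 8*45 + 16, 45 = 2*16 + 13, 16 = 1*13 + 3, 13 = 4*3 + 1, 3 = 3*1).
Back-substituting, 376*(-14) + 45*(117) = 1.
Scale by 49: particular solution (-686, 5733); reduce a mod 45: (34, -283).
General solution: a = 34 + 45t, b = -283 - 376t for integer t.
-235 ≤ 34 + 45t ≤ 1046 gives t ∈ [-5, 22], which is 28 values.

28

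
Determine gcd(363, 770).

gcd(770, 363):
  770 = 2*363 + 44
  363 = 8*44 + 11
  44 = 4*11
so gcd(770, 363) = 11.

11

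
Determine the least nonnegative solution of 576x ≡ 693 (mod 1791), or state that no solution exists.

166

gcd(1791, 576):
  1791 = 3*576 + 63
  576 = 9*63 + 9
  63 = 7*9
so gcd(1791, 576) = 9.
9 divides 693, so solutions exist.
Back-substitute for Bézout coefficients:
  9 = 576 - 9*63
  ... = 576*(28) + 1791*(-9)
So 576*(28) ≡ 9 (mod 1791); multiply by 77: x ≡ 2156 (mod 199).
Smallest nonnegative: x = 2156 mod 199 = 166.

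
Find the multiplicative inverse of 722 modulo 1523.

694

gcd(1523, 722) = 1  (1523 = 2×722 + 79, 722 = 9×79 + 11, 79 = 7×11 + 2, 11 = 5×2 + 1, 2 = 2×1).
Back-substituting, 722×(694) + 1523×(-329) = 1.
So 722×694 ≡ 1 (mod 1523), and 694 mod 1523 = 694.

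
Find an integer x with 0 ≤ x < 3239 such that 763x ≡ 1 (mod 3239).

gcd(3239, 763):
  3239 = 4×763 + 187
  763 = 4×187 + 15
  187 = 12×15 + 7
  15 = 2×7 + 1
  7 = 7×1
so gcd(3239, 763) = 1.
Back-substitute for Bézout coefficients:
  1 = 15 - 2×7
  ... = 763×(433) + 3239×(-102)
So 763×433 ≡ 1 (mod 3239), and 433 mod 3239 = 433.

433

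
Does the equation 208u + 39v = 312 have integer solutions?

yes

gcd(208, 39) = 13  (208 = 5*39 + 13, 39 = 3*13).
13 divides 312, so integer solutions exist.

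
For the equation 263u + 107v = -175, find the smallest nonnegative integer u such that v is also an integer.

27

gcd(263, 107):
  263 = 2*107 + 49
  107 = 2*49 + 9
  49 = 5*9 + 4
  9 = 2*4 + 1
  4 = 4*1
so gcd(263, 107) = 1.
1 divides -175, so solutions exist.
Back-substitute for Bézout coefficients:
  1 = 9 - 2*4
  ... = 263*(-24) + 107*(59)
Scale by -175/1 = -175: (u₀, v₀) = (4200, -10325).
General solution: u = 4200 + 107t, v = -10325 - 263t for integer t.
u ≥ 0: smallest is 4200 mod 107 = 27 (at t = -39), with v = -68.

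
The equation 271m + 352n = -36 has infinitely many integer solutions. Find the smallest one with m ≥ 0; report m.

gcd(352, 271):
  352 = 1×271 + 81
  271 = 3×81 + 28
  81 = 2×28 + 25
  28 = 1×25 + 3
  25 = 8×3 + 1
  3 = 3×1
so gcd(352, 271) = 1.
1 divides -36, so solutions exist.
Back-substitute for Bézout coefficients:
  1 = 25 - 8×3
  ... = 271×(-113) + 352×(87)
Scale by -36/1 = -36: (m₀, n₀) = (4068, -3132).
General solution: m = 4068 + 352t, n = -3132 - 271t for integer t.
m ≥ 0: smallest is 4068 mod 352 = 196 (at t = -11), with n = -151.

196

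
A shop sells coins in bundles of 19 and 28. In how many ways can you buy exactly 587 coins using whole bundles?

Need nonnegative integers with 19j + 28k = 587.
gcd(19, 28) = 1, and 19·(3) + 28·(-2) = 1.
So (j₀, k₀) = (1761, -1174); general j = 1761 + 28t, k = -1174 - 19t.
j ≥ 0 ⇒ t ≥ -62; k ≥ 0 ⇒ t ≤ -62. That's 1 value of t.

1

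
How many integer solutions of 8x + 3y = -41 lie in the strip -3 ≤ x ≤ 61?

21

gcd(8, 3) = 1  (8 = 2·3 + 2, 3 = 1·2 + 1, 2 = 2·1).
Back-substituting, 8·(-1) + 3·(3) = 1.
Scale by -41: particular solution (41, -123); reduce x mod 3: (2, -19).
General solution: x = 2 + 3t, y = -19 - 8t for integer t.
-3 ≤ 2 + 3t ≤ 61 gives t ∈ [-1, 19], which is 21 values.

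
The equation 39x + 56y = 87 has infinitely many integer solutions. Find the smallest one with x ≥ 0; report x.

gcd(56, 39) = 1.
1 divides 87, so solutions exist.
By Bézout, 39×(23) + 56×(-16) = 1.
Scale by 87/1 = 87: (x₀, y₀) = (2001, -1392).
General solution: x = 2001 + 56t, y = -1392 - 39t for integer t.
x ≥ 0: smallest is 2001 mod 56 = 41 (at t = -35), with y = -27.

41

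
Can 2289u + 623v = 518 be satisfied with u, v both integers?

gcd(2289, 623) = 7.
7 divides 518, so integer solutions exist.

yes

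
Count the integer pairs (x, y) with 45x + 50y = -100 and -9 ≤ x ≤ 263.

27

gcd(50, 45):
  50 = 1·45 + 5
  45 = 9·5
so gcd(50, 45) = 5.
Back-substitute for Bézout coefficients:
  5 = 50 - 1·45
  ... = 45·(-1) + 50·(1)
Scale by -20: particular solution (20, -20); reduce x mod 10: (0, -2).
General solution: x = 0 + 10t, y = -2 - 9t for integer t.
-9 ≤ 0 + 10t ≤ 263 gives t ∈ [0, 26], which is 27 values.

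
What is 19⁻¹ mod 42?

gcd(42, 19):
  42 = 2*19 + 4
  19 = 4*4 + 3
  4 = 1*3 + 1
  3 = 3*1
so gcd(42, 19) = 1.
Back-substitute for Bézout coefficients:
  1 = 4 - 1*3
  ... = 19*(-11) + 42*(5)
So 19*-11 ≡ 1 (mod 42), and -11 mod 42 = 31.

31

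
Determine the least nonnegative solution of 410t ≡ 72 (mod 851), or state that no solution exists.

gcd(851, 410) = 1.
1 divides 72, so solutions exist.
By Bézout, 410*(247) + 851*(-119) = 1.
So 410*(247) ≡ 1 (mod 851); multiply by 72: t ≡ 17784 (mod 851).
Smallest nonnegative: t = 17784 mod 851 = 764.

764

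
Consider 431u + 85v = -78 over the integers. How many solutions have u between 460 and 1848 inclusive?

16

gcd(431, 85) = 1.
By Bézout, 431·(-14) + 85·(71) = 1.
Particular solution: (72, -366).
General solution: u = 72 + 85t, v = -366 - 431t for integer t.
460 ≤ 72 + 85t ≤ 1848 gives t ∈ [5, 20], which is 16 values.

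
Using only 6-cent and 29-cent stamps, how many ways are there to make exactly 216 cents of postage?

Need nonnegative integers with 6j + 29k = 216.
gcd(6, 29) = 1, and 6·(5) + 29·(-1) = 1.
So (j₀, k₀) = (1080, -216); general j = 1080 + 29t, k = -216 - 6t.
j ≥ 0 ⇒ t ≥ -37; k ≥ 0 ⇒ t ≤ -36. That's 2 values of t.

2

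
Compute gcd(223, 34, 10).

1

gcd(223, 34) = 1.
gcd(1, 10) = 1.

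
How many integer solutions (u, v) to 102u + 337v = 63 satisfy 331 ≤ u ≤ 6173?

18

gcd(337, 102) = 1  (337 = 3×102 + 31, 102 = 3×31 + 9, 31 = 3×9 + 4, 9 = 2×4 + 1, 4 = 4×1).
Back-substituting, 102×(76) + 337×(-23) = 1.
Scale by 63: particular solution (4788, -1449); reduce u mod 337: (70, -21).
General solution: u = 70 + 337t, v = -21 - 102t for integer t.
331 ≤ 70 + 337t ≤ 6173 gives t ∈ [1, 18], which is 18 values.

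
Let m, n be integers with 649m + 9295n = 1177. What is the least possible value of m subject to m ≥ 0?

188

gcd(9295, 649) = 11.
11 divides 1177, so solutions exist.
By Bézout, 649·(-401) + 9295·(28) = 11.
Scale by 1177/11 = 107: (m₀, n₀) = (-42907, 2996).
General solution: m = -42907 + 845t, n = 2996 - 59t for integer t.
m ≥ 0: smallest is -42907 mod 845 = 188 (at t = 51), with n = -13.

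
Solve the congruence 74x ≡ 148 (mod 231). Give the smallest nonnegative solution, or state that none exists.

2

gcd(231, 74):
  231 = 3×74 + 9
  74 = 8×9 + 2
  9 = 4×2 + 1
  2 = 2×1
so gcd(231, 74) = 1.
1 divides 148, so solutions exist.
Back-substitute for Bézout coefficients:
  1 = 9 - 4×2
  ... = 74×(-103) + 231×(33)
So 74×(-103) ≡ 1 (mod 231); multiply by 148: x ≡ -15244 (mod 231).
Smallest nonnegative: x = -15244 mod 231 = 2.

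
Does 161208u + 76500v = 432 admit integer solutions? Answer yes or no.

gcd(161208, 76500) = 36  (161208 = 2*76500 + 8208, 76500 = 9*8208 + 2628, 8208 = 3*2628 + 324, 2628 = 8*324 + 36, 324 = 9*36).
36 divides 432, so integer solutions exist.

yes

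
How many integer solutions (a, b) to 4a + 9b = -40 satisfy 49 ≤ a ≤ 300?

28

gcd(9, 4):
  9 = 2*4 + 1
  4 = 4*1
so gcd(9, 4) = 1.
Back-substitute for Bézout coefficients:
  1 = 9 - 2*4
  ... = 4*(-2) + 9*(1)
Scale by -40: particular solution (80, -40); reduce a mod 9: (8, -8).
General solution: a = 8 + 9t, b = -8 - 4t for integer t.
49 ≤ 8 + 9t ≤ 300 gives t ∈ [5, 32], which is 28 values.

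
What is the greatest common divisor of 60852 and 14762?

gcd(60852, 14762) = 22  (60852 = 4*14762 + 1804, 14762 = 8*1804 + 330, 1804 = 5*330 + 154, 330 = 2*154 + 22, 154 = 7*22).

22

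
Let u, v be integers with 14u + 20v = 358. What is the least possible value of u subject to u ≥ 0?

7

gcd(20, 14) = 2  (20 = 1·14 + 6, 14 = 2·6 + 2, 6 = 3·2).
2 divides 358, so solutions exist.
Back-substituting, 14·(3) + 20·(-2) = 2.
Scale by 358/2 = 179: (u₀, v₀) = (537, -358).
General solution: u = 537 + 10t, v = -358 - 7t for integer t.
u ≥ 0: smallest is 537 mod 10 = 7 (at t = -53), with v = 13.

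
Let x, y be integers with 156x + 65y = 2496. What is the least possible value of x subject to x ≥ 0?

1

gcd(156, 65) = 13.
13 divides 2496, so solutions exist.
By Bézout, 156×(-2) + 65×(5) = 13.
Scale by 2496/13 = 192: (x₀, y₀) = (-384, 960).
General solution: x = -384 + 5t, y = 960 - 12t for integer t.
x ≥ 0: smallest is -384 mod 5 = 1 (at t = 77), with y = 36.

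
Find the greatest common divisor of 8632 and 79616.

8

gcd(79616, 8632):
  79616 = 9×8632 + 1928
  8632 = 4×1928 + 920
  1928 = 2×920 + 88
  920 = 10×88 + 40
  88 = 2×40 + 8
  40 = 5×8
so gcd(79616, 8632) = 8.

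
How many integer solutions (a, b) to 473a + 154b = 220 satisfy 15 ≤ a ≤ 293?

gcd(473, 154) = 11  (473 = 3·154 + 11, 154 = 14·11).
Back-substituting, 473·(1) + 154·(-3) = 11.
Scale by 20: particular solution (20, -60); reduce a mod 14: (6, -17).
General solution: a = 6 + 14t, b = -17 - 43t for integer t.
15 ≤ 6 + 14t ≤ 293 gives t ∈ [1, 20], which is 20 values.

20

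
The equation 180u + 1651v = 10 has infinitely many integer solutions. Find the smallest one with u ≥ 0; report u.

1009

gcd(1651, 180):
  1651 = 9·180 + 31
  180 = 5·31 + 25
  31 = 1·25 + 6
  25 = 4·6 + 1
  6 = 6·1
so gcd(1651, 180) = 1.
1 divides 10, so solutions exist.
Back-substitute for Bézout coefficients:
  1 = 25 - 4·6
  ... = 180·(266) + 1651·(-29)
Scale by 10/1 = 10: (u₀, v₀) = (2660, -290).
General solution: u = 2660 + 1651t, v = -290 - 180t for integer t.
u ≥ 0: smallest is 2660 mod 1651 = 1009 (at t = -1), with v = -110.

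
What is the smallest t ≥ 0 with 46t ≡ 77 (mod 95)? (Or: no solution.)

gcd(95, 46) = 1.
1 divides 77, so solutions exist.
By Bézout, 46*(31) + 95*(-15) = 1.
So 46*(31) ≡ 1 (mod 95); multiply by 77: t ≡ 2387 (mod 95).
Smallest nonnegative: t = 2387 mod 95 = 12.

12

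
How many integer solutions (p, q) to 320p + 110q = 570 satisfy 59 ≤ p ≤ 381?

29

gcd(320, 110) = 10  (320 = 2*110 + 100, 110 = 1*100 + 10, 100 = 10*10).
Back-substituting, 320*(-1) + 110*(3) = 10.
Scale by 57: particular solution (-57, 171); reduce p mod 11: (9, -21).
General solution: p = 9 + 11t, q = -21 - 32t for integer t.
59 ≤ 9 + 11t ≤ 381 gives t ∈ [5, 33], which is 29 values.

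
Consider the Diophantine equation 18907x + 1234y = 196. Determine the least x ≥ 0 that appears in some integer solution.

gcd(18907, 1234):
  18907 = 15×1234 + 397
  1234 = 3×397 + 43
  397 = 9×43 + 10
  43 = 4×10 + 3
  10 = 3×3 + 1
  3 = 3×1
so gcd(18907, 1234) = 1.
1 divides 196, so solutions exist.
Back-substitute for Bézout coefficients:
  1 = 10 - 3×3
  ... = 18907×(373) + 1234×(-5715)
Scale by 196/1 = 196: (x₀, y₀) = (73108, -1120140).
General solution: x = 73108 + 1234t, y = -1120140 - 18907t for integer t.
x ≥ 0: smallest is 73108 mod 1234 = 302 (at t = -59), with y = -4627.

302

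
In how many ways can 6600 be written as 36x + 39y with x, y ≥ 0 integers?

gcd(39, 36) = 3.
By Bézout, 36×(-1) + 39×(1) = 3.
One solution: (10, 160).
General: x = 10 + 13t, y = 160 - 12t.
x ≥ 0 ⇒ t ≥ 0; y ≥ 0 ⇒ t ≤ 13. So t ∈ [0, 13]: 14 solutions.

14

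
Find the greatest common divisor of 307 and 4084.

gcd(4084, 307) = 1  (4084 = 13*307 + 93, 307 = 3*93 + 28, 93 = 3*28 + 9, 28 = 3*9 + 1, 9 = 9*1).

1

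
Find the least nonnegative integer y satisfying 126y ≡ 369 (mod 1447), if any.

gcd(1447, 126) = 1.
1 divides 369, so solutions exist.
By Bézout, 126*(-356) + 1447*(31) = 1.
So 126*(-356) ≡ 1 (mod 1447); multiply by 369: y ≡ -131364 (mod 1447).
Smallest nonnegative: y = -131364 mod 1447 = 313.

313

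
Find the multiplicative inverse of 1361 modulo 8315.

gcd(8315, 1361):
  8315 = 6*1361 + 149
  1361 = 9*149 + 20
  149 = 7*20 + 9
  20 = 2*9 + 2
  9 = 4*2 + 1
  2 = 2*1
so gcd(8315, 1361) = 1.
Back-substitute for Bézout coefficients:
  1 = 9 - 4*2
  ... = 1361*(-3739) + 8315*(612)
So 1361*-3739 ≡ 1 (mod 8315), and -3739 mod 8315 = 4576.

4576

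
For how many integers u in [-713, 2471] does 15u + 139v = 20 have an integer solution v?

gcd(139, 15) = 1  (139 = 9·15 + 4, 15 = 3·4 + 3, 4 = 1·3 + 1, 3 = 3·1).
Back-substituting, 15·(-37) + 139·(4) = 1.
Scale by 20: particular solution (-740, 80); reduce u mod 139: (94, -10).
General solution: u = 94 + 139t, v = -10 - 15t for integer t.
-713 ≤ 94 + 139t ≤ 2471 gives t ∈ [-5, 17], which is 23 values.

23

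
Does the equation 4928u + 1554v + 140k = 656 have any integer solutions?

gcd(4928, 1554) = 14  (4928 = 3·1554 + 266, 1554 = 5·266 + 224, 266 = 1·224 + 42, 224 = 5·42 + 14, 42 = 3·14).
gcd(14, 140) = 14.
14 does not divide 656 (remainder 12), so no integer solutions.

no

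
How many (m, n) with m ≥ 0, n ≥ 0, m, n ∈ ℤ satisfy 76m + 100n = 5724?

3

gcd(100, 76) = 4  (100 = 1·76 + 24, 76 = 3·24 + 4, 24 = 6·4).
Back-substituting, 76·(4) + 100·(-3) = 4.
Scale by 1431: one solution is (5724, -4293). Reduce m mod 25: (24, 39).
General: m = 24 + 25t, n = 39 - 19t.
m ≥ 0 ⇒ t ≥ 0; n ≥ 0 ⇒ t ≤ 2. So t ∈ [0, 2]: 3 solutions.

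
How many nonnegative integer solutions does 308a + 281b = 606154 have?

7

gcd(308, 281):
  308 = 1·281 + 27
  281 = 10·27 + 11
  27 = 2·11 + 5
  11 = 2·5 + 1
  5 = 5·1
so gcd(308, 281) = 1.
Back-substitute for Bézout coefficients:
  1 = 11 - 2·5
  ... = 308·(-52) + 281·(57)
Scale by 606154: one solution is (-31520008, 34550778). Reduce a mod 281: (43, 2110).
General: a = 43 + 281t, b = 2110 - 308t.
a ≥ 0 ⇒ t ≥ 0; b ≥ 0 ⇒ t ≤ 6. So t ∈ [0, 6]: 7 solutions.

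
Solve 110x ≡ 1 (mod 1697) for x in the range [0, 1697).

108

gcd(1697, 110):
  1697 = 15×110 + 47
  110 = 2×47 + 16
  47 = 2×16 + 15
  16 = 1×15 + 1
  15 = 15×1
so gcd(1697, 110) = 1.
Back-substitute for Bézout coefficients:
  1 = 16 - 1×15
  ... = 110×(108) + 1697×(-7)
So 110×108 ≡ 1 (mod 1697), and 108 mod 1697 = 108.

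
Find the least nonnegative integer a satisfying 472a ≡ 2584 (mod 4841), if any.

2467

gcd(4841, 472) = 1  (4841 = 10×472 + 121, 472 = 3×121 + 109, 121 = 1×109 + 12, 109 = 9×12 + 1, 12 = 12×1).
1 divides 2584, so solutions exist.
Back-substituting, 472×(400) + 4841×(-39) = 1.
So 472×(400) ≡ 1 (mod 4841); multiply by 2584: a ≡ 1033600 (mod 4841).
Smallest nonnegative: a = 1033600 mod 4841 = 2467.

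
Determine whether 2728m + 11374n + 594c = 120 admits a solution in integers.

no

gcd(11374, 2728) = 22  (11374 = 4*2728 + 462, 2728 = 5*462 + 418, 462 = 1*418 + 44, 418 = 9*44 + 22, 44 = 2*22).
gcd(22, 594) = 22.
22 does not divide 120 (remainder 10), so no integer solutions.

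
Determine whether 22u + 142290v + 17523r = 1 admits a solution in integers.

yes

gcd(142290, 22):
  142290 = 6467*22 + 16
  22 = 1*16 + 6
  16 = 2*6 + 4
  6 = 1*4 + 2
  4 = 2*2
so gcd(142290, 22) = 2.
gcd(2, 17523) = 1.
1 divides 1, so integer solutions exist.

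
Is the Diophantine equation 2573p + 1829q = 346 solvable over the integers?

gcd(2573, 1829) = 31  (2573 = 1*1829 + 744, 1829 = 2*744 + 341, 744 = 2*341 + 62, 341 = 5*62 + 31, 62 = 2*31).
31 does not divide 346 (remainder 5), so no integer solutions.

no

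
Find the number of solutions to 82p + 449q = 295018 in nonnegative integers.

gcd(449, 82) = 1.
By Bézout, 82·(115) + 449·(-21) = 1.
One solution: (181, 624).
General: p = 181 + 449t, q = 624 - 82t.
p ≥ 0 ⇒ t ≥ 0; q ≥ 0 ⇒ t ≤ 7. So t ∈ [0, 7]: 8 solutions.

8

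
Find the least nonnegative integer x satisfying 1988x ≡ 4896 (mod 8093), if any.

6060

gcd(8093, 1988):
  8093 = 4*1988 + 141
  1988 = 14*141 + 14
  141 = 10*14 + 1
  14 = 14*1
so gcd(8093, 1988) = 1.
1 divides 4896, so solutions exist.
Back-substitute for Bézout coefficients:
  1 = 141 - 10*14
  ... = 1988*(-574) + 8093*(141)
So 1988*(-574) ≡ 1 (mod 8093); multiply by 4896: x ≡ -2810304 (mod 8093).
Smallest nonnegative: x = -2810304 mod 8093 = 6060.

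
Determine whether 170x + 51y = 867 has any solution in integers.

gcd(170, 51) = 17  (170 = 3*51 + 17, 51 = 3*17).
17 divides 867, so integer solutions exist.

yes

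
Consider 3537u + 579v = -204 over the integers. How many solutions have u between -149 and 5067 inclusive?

gcd(3537, 579) = 3  (3537 = 6×579 + 63, 579 = 9×63 + 12, 63 = 5×12 + 3, 12 = 4×3).
Back-substituting, 3537×(46) + 579×(-281) = 3.
Scale by -68: particular solution (-3128, 19108); reduce u mod 193: (153, -935).
General solution: u = 153 + 193t, v = -935 - 1179t for integer t.
-149 ≤ 153 + 193t ≤ 5067 gives t ∈ [-1, 25], which is 27 values.

27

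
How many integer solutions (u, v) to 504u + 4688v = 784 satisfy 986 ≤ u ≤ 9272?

gcd(4688, 504) = 8  (4688 = 9*504 + 152, 504 = 3*152 + 48, 152 = 3*48 + 8, 48 = 6*8).
Back-substituting, 504*(-93) + 4688*(10) = 8.
Scale by 98: particular solution (-9114, 980); reduce u mod 586: (262, -28).
General solution: u = 262 + 586t, v = -28 - 63t for integer t.
986 ≤ 262 + 586t ≤ 9272 gives t ∈ [2, 15], which is 14 values.

14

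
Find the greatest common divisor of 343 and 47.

gcd(343, 47):
  343 = 7*47 + 14
  47 = 3*14 + 5
  14 = 2*5 + 4
  5 = 1*4 + 1
  4 = 4*1
so gcd(343, 47) = 1.

1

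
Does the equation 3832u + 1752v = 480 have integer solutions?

yes

gcd(3832, 1752) = 8  (3832 = 2×1752 + 328, 1752 = 5×328 + 112, 328 = 2×112 + 104, 112 = 1×104 + 8, 104 = 13×8).
8 divides 480, so integer solutions exist.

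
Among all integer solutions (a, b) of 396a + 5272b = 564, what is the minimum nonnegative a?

gcd(5272, 396) = 4  (5272 = 13·396 + 124, 396 = 3·124 + 24, 124 = 5·24 + 4, 24 = 6·4).
4 divides 564, so solutions exist.
Back-substituting, 396·(-213) + 5272·(16) = 4.
Scale by 564/4 = 141: (a₀, b₀) = (-30033, 2256).
General solution: a = -30033 + 1318t, b = 2256 - 99t for integer t.
a ≥ 0: smallest is -30033 mod 1318 = 281 (at t = 23), with b = -21.

281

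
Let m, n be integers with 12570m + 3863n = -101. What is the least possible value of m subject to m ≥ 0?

500

gcd(12570, 3863):
  12570 = 3·3863 + 981
  3863 = 3·981 + 920
  981 = 1·920 + 61
  920 = 15·61 + 5
  61 = 12·5 + 1
  5 = 5·1
so gcd(12570, 3863) = 1.
1 divides -101, so solutions exist.
Back-substitute for Bézout coefficients:
  1 = 61 - 12·5
  ... = 12570·(760) + 3863·(-2473)
Scale by -101/1 = -101: (m₀, n₀) = (-76760, 249773).
General solution: m = -76760 + 3863t, n = 249773 - 12570t for integer t.
m ≥ 0: smallest is -76760 mod 3863 = 500 (at t = 20), with n = -1627.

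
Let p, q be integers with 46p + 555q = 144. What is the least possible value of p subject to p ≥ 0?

534

gcd(555, 46) = 1  (555 = 12·46 + 3, 46 = 15·3 + 1, 3 = 3·1).
1 divides 144, so solutions exist.
Back-substituting, 46·(181) + 555·(-15) = 1.
Scale by 144/1 = 144: (p₀, q₀) = (26064, -2160).
General solution: p = 26064 + 555t, q = -2160 - 46t for integer t.
p ≥ 0: smallest is 26064 mod 555 = 534 (at t = -46), with q = -44.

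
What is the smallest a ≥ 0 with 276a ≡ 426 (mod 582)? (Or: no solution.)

gcd(582, 276) = 6.
6 divides 426, so solutions exist.
By Bézout, 276·(19) + 582·(-9) = 6.
So 276·(19) ≡ 6 (mod 582); multiply by 71: a ≡ 1349 (mod 97).
Smallest nonnegative: a = 1349 mod 97 = 88.

88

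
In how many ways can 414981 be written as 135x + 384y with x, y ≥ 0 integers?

gcd(384, 135):
  384 = 2·135 + 114
  135 = 1·114 + 21
  114 = 5·21 + 9
  21 = 2·9 + 3
  9 = 3·3
so gcd(384, 135) = 3.
Back-substitute for Bézout coefficients:
  3 = 21 - 2·9
  ... = 135·(37) + 384·(-13)
Scale by 138327: one solution is (5118099, -1798251). Reduce x mod 128: (19, 1074).
General: x = 19 + 128t, y = 1074 - 45t.
x ≥ 0 ⇒ t ≥ 0; y ≥ 0 ⇒ t ≤ 23. So t ∈ [0, 23]: 24 solutions.

24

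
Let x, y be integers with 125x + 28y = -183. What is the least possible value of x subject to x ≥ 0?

1

gcd(125, 28):
  125 = 4×28 + 13
  28 = 2×13 + 2
  13 = 6×2 + 1
  2 = 2×1
so gcd(125, 28) = 1.
1 divides -183, so solutions exist.
Back-substitute for Bézout coefficients:
  1 = 13 - 6×2
  ... = 125×(13) + 28×(-58)
Scale by -183/1 = -183: (x₀, y₀) = (-2379, 10614).
General solution: x = -2379 + 28t, y = 10614 - 125t for integer t.
x ≥ 0: smallest is -2379 mod 28 = 1 (at t = 85), with y = -11.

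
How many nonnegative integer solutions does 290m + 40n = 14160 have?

gcd(290, 40):
  290 = 7×40 + 10
  40 = 4×10
so gcd(290, 40) = 10.
Back-substitute for Bézout coefficients:
  10 = 290 - 7×40
  ... = 290×(1) + 40×(-7)
Scale by 1416: one solution is (1416, -9912). Reduce m mod 4: (0, 354).
General: m = 0 + 4t, n = 354 - 29t.
m ≥ 0 ⇒ t ≥ 0; n ≥ 0 ⇒ t ≤ 12. So t ∈ [0, 12]: 13 solutions.

13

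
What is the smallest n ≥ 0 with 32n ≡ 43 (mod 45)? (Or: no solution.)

14

gcd(45, 32):
  45 = 1*32 + 13
  32 = 2*13 + 6
  13 = 2*6 + 1
  6 = 6*1
so gcd(45, 32) = 1.
1 divides 43, so solutions exist.
Back-substitute for Bézout coefficients:
  1 = 13 - 2*6
  ... = 32*(-7) + 45*(5)
So 32*(-7) ≡ 1 (mod 45); multiply by 43: n ≡ -301 (mod 45).
Smallest nonnegative: n = -301 mod 45 = 14.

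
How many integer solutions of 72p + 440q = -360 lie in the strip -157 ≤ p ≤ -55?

gcd(440, 72) = 8.
By Bézout, 72·(-6) + 440·(1) = 8.
Particular solution: (50, -9).
General solution: p = 50 + 55t, q = -9 - 9t for integer t.
-157 ≤ 50 + 55t ≤ -55 gives t ∈ [-3, -2], which is 2 values.

2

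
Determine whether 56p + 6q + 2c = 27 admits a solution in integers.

gcd(56, 6) = 2  (56 = 9·6 + 2, 6 = 3·2).
gcd(2, 2) = 2.
2 does not divide 27 (remainder 1), so no integer solutions.

no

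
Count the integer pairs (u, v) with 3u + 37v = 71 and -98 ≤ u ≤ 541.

gcd(37, 3) = 1  (37 = 12·3 + 1, 3 = 3·1).
Back-substituting, 3·(-12) + 37·(1) = 1.
Scale by 71: particular solution (-852, 71); reduce u mod 37: (36, -1).
General solution: u = 36 + 37t, v = -1 - 3t for integer t.
-98 ≤ 36 + 37t ≤ 541 gives t ∈ [-3, 13], which is 17 values.

17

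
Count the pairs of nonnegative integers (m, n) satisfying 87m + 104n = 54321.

gcd(104, 87) = 1.
By Bézout, 87·(-49) + 104·(41) = 1.
One solution: (47, 483).
General: m = 47 + 104t, n = 483 - 87t.
m ≥ 0 ⇒ t ≥ 0; n ≥ 0 ⇒ t ≤ 5. So t ∈ [0, 5]: 6 solutions.

6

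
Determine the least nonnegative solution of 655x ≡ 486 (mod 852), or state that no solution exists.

270

gcd(852, 655) = 1.
1 divides 486, so solutions exist.
By Bézout, 655·(-173) + 852·(133) = 1.
So 655·(-173) ≡ 1 (mod 852); multiply by 486: x ≡ -84078 (mod 852).
Smallest nonnegative: x = -84078 mod 852 = 270.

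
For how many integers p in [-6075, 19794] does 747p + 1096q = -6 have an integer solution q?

gcd(1096, 747):
  1096 = 1*747 + 349
  747 = 2*349 + 49
  349 = 7*49 + 6
  49 = 8*6 + 1
  6 = 6*1
so gcd(1096, 747) = 1.
Back-substitute for Bézout coefficients:
  1 = 49 - 8*6
  ... = 747*(179) + 1096*(-122)
Scale by -6: particular solution (-1074, 732); reduce p mod 1096: (22, -15).
General solution: p = 22 + 1096t, q = -15 - 747t for integer t.
-6075 ≤ 22 + 1096t ≤ 19794 gives t ∈ [-5, 18], which is 24 values.

24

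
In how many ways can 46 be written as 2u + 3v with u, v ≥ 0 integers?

8

gcd(3, 2) = 1.
By Bézout, 2·(-1) + 3·(1) = 1.
One solution: (2, 14).
General: u = 2 + 3t, v = 14 - 2t.
u ≥ 0 ⇒ t ≥ 0; v ≥ 0 ⇒ t ≤ 7. So t ∈ [0, 7]: 8 solutions.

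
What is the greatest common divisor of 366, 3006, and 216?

gcd(3006, 366):
  3006 = 8×366 + 78
  366 = 4×78 + 54
  78 = 1×54 + 24
  54 = 2×24 + 6
  24 = 4×6
so gcd(3006, 366) = 6.
gcd(6, 216) = 6.

6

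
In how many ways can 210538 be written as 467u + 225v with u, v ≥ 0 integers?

gcd(467, 225) = 1.
By Bézout, 467*(53) + 225*(-110) = 1.
One solution: (89, 751).
General: u = 89 + 225t, v = 751 - 467t.
u ≥ 0 ⇒ t ≥ 0; v ≥ 0 ⇒ t ≤ 1. So t ∈ [0, 1]: 2 solutions.

2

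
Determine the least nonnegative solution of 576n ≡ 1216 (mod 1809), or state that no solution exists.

no solution

gcd(1809, 576) = 9  (1809 = 3·576 + 81, 576 = 7·81 + 9, 81 = 9·9).
9 does not divide 1216, so the congruence has no solution.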